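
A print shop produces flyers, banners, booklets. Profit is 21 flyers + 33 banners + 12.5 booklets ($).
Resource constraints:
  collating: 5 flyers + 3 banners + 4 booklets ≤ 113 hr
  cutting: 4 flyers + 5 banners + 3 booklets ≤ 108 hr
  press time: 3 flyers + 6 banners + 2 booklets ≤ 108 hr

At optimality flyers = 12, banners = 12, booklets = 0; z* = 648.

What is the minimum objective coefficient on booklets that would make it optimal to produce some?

15

Binding: cutting and press time. Non-binding: collating (17 unused).
By complementary slackness, y = 0 for the non-binding constraint.
The binding rows give the dual system: 4·y_cutting + 3·y_press time = 21 and 5·y_cutting + 6·y_press time = 33.
This yields shadow prices y_cutting = 3, y_press time = 3.
booklets enters the basis when its profit ≥ yᵀa₃ = 3·3 + 3·2 = 15.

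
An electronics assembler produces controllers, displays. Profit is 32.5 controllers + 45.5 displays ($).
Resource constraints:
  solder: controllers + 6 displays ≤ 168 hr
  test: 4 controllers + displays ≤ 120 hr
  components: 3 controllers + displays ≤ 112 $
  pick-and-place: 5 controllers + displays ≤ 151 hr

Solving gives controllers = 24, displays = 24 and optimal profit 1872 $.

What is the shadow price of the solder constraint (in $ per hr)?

6.5

Check each constraint at x*: solder 168/168 (tight); test 120/120 (tight); components 96/112 (slack 16); pick-and-place 144/151 (slack 7).
Since components, pick-and-place are not tight, their duals are 0.
From A_Bᵀ y = c: 1·y_solder + 4·y_test = 32.5; 6·y_solder + 1·y_test = 45.5.
Solving: y_solder = 6.5, y_test = 6.5.
Shadow price of solder = 6.5.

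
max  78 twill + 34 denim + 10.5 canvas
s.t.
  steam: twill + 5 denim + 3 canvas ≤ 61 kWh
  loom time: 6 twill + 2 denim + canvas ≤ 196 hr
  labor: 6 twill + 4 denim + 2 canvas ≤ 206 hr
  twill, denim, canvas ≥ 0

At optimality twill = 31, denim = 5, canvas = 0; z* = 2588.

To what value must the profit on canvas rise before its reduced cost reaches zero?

17

Binding: loom time and labor. Non-binding: steam (5 unused).
By complementary slackness, y = 0 for the non-binding constraint.
From A_Bᵀ y = c: 6·y_loom time + 6·y_labor = 78; 2·y_loom time + 4·y_labor = 34.
→ y_loom time = 9 and y_labor = 4.
canvas enters the basis when its profit ≥ yᵀa₃ = 9·1 + 4·2 = 17.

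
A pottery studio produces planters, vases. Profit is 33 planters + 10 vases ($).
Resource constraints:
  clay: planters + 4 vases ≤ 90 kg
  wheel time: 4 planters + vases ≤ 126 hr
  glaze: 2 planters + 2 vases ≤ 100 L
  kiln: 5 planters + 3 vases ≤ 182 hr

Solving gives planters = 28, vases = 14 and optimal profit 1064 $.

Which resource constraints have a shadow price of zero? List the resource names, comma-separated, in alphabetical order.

clay, glaze

clay: 84/90 (slack 6)
wheel time: 126/126 (binding)
glaze: 84/100 (slack 16)
kiln: 182/182 (binding)
By complementary slackness, a constraint with positive slack has shadow price 0 → clay, glaze.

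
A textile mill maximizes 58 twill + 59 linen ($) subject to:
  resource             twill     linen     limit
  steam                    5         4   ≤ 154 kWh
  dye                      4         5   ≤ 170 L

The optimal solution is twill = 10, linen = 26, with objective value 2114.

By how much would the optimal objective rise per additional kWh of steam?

6

Check each constraint at x*: steam 154/154 (tight); dye 170/170 (tight).
From A_Bᵀ y = c: 5·y_steam + 4·y_dye = 58; 4·y_steam + 5·y_dye = 59.
This yields shadow prices y_steam = 6, y_dye = 7.
Shadow price of steam = 6.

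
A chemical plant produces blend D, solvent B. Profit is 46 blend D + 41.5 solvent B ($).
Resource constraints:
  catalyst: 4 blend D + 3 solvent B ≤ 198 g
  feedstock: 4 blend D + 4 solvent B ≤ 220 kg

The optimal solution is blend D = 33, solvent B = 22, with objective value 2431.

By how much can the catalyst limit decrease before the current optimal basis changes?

Binding constraints: catalyst, feedstock. The basis is B = [[4,3],[4,4]] with det 4.
Per unit decrease in catalyst, x* moves by d = (-1, 1).
The basis stays optimal until blend D reaches 0; allowable decrease = 33 g.

33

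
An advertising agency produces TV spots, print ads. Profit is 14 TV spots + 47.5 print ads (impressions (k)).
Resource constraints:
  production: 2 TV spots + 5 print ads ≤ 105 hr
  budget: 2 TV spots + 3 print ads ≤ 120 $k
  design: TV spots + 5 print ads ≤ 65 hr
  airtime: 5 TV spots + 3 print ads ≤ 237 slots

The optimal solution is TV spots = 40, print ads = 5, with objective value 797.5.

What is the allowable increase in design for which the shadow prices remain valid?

40

Binding constraints: production, design. The basis is B = [[2,5],[1,5]] with det 5.
Per unit increase in design, x* moves by d = (-1, 0.4).
The basis stays optimal until TV spots reaches 0; allowable increase = 40 hr.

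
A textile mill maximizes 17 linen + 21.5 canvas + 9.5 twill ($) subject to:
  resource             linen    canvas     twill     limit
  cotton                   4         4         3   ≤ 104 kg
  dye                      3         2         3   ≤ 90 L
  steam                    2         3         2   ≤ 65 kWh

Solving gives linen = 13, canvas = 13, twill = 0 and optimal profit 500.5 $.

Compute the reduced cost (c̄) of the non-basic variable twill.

At the optimum: cotton uses 104 of 104 (binding); dye uses 65 of 90 (slack = 25); steam uses 65 of 65 (binding).
Slack constraints have shadow price 0 (complementary slackness).
Dual feasibility on the basic columns requires 4·y_cotton + 2·y_steam = 17, 4·y_cotton + 3·y_steam = 21.5.
→ y_cotton = 2 and y_steam = 4.5.
Reduced cost of twill: c₃ − yᵀa₃ = 9.5 − (2·3 + 4.5·2) = 9.5 − 15 = -5.5.

-5.5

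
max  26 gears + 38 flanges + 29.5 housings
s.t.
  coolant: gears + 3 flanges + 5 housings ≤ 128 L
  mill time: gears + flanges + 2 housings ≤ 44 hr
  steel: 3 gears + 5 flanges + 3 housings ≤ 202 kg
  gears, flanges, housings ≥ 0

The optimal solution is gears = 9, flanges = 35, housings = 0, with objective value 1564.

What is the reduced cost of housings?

-4.5

Binding: mill time and steel. Non-binding: coolant (14 unused).
Slack constraints have shadow price 0 (complementary slackness).
From A_Bᵀ y = c: 1·y_mill time + 3·y_steel = 26; 1·y_mill time + 5·y_steel = 38.
Solving: y_mill time = 8, y_steel = 6.
Reduced cost of housings: c₃ − yᵀa₃ = 29.5 − (8·2 + 6·3) = 29.5 − 34 = -4.5.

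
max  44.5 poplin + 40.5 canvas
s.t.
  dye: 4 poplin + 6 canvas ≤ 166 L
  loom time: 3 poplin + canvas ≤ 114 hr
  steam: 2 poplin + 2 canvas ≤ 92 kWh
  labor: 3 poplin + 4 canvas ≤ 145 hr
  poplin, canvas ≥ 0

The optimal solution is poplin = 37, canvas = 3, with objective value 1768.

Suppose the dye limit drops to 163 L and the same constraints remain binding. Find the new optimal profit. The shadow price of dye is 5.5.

1751.5

Δb = -3, so new z* = 1768 + (5.5)·(-3) = 1768 − 16.5 = 1751.5.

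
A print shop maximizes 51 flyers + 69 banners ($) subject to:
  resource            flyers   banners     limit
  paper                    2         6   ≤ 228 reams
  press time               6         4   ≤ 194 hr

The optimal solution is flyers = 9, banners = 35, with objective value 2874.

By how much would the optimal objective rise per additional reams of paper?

Both paper and press time are binding at x*.
Dual feasibility on the basic columns requires 2·y_paper + 6·y_press time = 51, 6·y_paper + 4·y_press time = 69.
This yields shadow prices y_paper = 7.5, y_press time = 6.
Shadow price of paper = 7.5.

7.5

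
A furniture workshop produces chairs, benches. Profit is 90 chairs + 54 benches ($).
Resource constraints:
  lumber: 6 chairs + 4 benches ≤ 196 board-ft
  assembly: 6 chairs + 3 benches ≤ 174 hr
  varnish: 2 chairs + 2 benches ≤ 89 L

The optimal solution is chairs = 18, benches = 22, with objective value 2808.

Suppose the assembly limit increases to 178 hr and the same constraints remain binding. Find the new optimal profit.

Check each constraint at x*: lumber 196/196 (tight); assembly 174/174 (tight); varnish 80/89 (slack 9).
By complementary slackness, y = 0 for the non-binding constraint.
From A_Bᵀ y = c: 6·y_lumber + 6·y_assembly = 90; 4·y_lumber + 3·y_assembly = 54.
Solving: y_lumber = 9, y_assembly = 6.
Δz = y_assembly·Δb = 6 × (4) = 24, so new z* = 2808 + 24 = 2832.

2832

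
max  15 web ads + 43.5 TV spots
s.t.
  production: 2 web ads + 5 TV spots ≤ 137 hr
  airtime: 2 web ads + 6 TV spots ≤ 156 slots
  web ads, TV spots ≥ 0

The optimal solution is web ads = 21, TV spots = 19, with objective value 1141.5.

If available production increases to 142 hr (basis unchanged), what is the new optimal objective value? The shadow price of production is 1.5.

1149

Δb = 5, so new z* = 1141.5 + (1.5)·(5) = 1141.5 + 7.5 = 1149.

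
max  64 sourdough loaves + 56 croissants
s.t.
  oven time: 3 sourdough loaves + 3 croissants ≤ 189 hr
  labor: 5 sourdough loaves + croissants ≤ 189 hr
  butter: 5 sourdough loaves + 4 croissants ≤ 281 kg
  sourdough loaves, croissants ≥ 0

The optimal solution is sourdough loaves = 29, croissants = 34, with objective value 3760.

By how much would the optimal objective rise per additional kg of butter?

8

Check each constraint at x*: oven time 189/189 (tight); labor 179/189 (slack 10); butter 281/281 (tight).
Slack constraints have shadow price 0 (complementary slackness).
The binding rows give the dual system: 3·y_oven time + 5·y_butter = 64 and 3·y_oven time + 4·y_butter = 56.
→ y_oven time = 8 and y_butter = 8.
Shadow price of butter = 8.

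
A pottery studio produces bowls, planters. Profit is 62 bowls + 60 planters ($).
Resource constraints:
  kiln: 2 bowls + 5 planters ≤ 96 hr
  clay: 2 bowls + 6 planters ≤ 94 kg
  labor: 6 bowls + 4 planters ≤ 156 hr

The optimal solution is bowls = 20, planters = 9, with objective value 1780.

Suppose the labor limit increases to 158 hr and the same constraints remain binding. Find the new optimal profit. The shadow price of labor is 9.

Δb = 2, so new z* = 1780 + (9)·(2) = 1780 + 18 = 1798.

1798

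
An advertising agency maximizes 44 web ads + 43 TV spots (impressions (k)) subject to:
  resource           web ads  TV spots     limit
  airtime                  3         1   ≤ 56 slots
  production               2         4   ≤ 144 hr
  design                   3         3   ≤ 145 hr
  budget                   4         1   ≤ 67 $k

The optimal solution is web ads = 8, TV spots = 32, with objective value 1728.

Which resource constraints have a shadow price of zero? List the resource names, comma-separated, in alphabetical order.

budget, design

airtime: 56/56 (binding)
production: 144/144 (binding)
design: 120/145 (slack 25)
budget: 64/67 (slack 3)
By complementary slackness, a constraint with positive slack has shadow price 0 → budget, design.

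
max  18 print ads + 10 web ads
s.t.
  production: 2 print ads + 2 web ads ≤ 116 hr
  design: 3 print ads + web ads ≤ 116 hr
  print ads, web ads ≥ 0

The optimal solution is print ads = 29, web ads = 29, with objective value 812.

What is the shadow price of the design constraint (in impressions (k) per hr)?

At the optimum: production uses 116 of 116 (binding); design uses 116 of 116 (binding).
Dual feasibility on the basic columns requires 2·y_production + 3·y_design = 18, 2·y_production + 1·y_design = 10.
Solving: y_production = 3, y_design = 4.
Shadow price of design = 4.

4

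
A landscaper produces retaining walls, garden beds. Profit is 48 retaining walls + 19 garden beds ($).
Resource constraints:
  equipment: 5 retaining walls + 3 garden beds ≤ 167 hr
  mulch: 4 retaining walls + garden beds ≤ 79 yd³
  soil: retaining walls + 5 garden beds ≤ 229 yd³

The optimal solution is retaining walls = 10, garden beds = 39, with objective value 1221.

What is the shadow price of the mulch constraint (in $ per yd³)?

Check each constraint at x*: equipment 167/167 (tight); mulch 79/79 (tight); soil 205/229 (slack 24).
By complementary slackness, y = 0 for the non-binding constraint.
The binding rows give the dual system: 5·y_equipment + 4·y_mulch = 48 and 3·y_equipment + 1·y_mulch = 19.
Solving: y_equipment = 4, y_mulch = 7.
Shadow price of mulch = 7.

7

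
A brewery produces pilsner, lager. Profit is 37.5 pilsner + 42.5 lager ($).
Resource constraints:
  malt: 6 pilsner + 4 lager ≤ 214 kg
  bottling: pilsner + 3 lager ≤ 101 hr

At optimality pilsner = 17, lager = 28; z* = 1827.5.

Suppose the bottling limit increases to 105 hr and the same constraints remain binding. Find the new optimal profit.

1857.5

Both malt and bottling are binding at x*.
Dual feasibility on the basic columns requires 6·y_malt + 1·y_bottling = 37.5, 4·y_malt + 3·y_bottling = 42.5.
Solving: y_malt = 5, y_bottling = 7.5.
Δz = y_bottling·Δb = 7.5 × (4) = 30, so new z* = 1827.5 + 30 = 1857.5.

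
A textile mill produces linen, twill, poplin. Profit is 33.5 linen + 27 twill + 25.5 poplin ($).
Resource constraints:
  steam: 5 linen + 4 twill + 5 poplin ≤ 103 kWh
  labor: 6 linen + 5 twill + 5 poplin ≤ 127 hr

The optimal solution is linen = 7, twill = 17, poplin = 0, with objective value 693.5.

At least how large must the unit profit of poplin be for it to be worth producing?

32.5

Check each constraint at x*: steam 103/103 (tight); labor 127/127 (tight).
The binding rows give the dual system: 5·y_steam + 6·y_labor = 33.5 and 4·y_steam + 5·y_labor = 27.
This yields shadow prices y_steam = 5.5, y_labor = 1.
poplin enters the basis when its profit ≥ yᵀa₃ = 5.5·5 + 1·5 = 32.5.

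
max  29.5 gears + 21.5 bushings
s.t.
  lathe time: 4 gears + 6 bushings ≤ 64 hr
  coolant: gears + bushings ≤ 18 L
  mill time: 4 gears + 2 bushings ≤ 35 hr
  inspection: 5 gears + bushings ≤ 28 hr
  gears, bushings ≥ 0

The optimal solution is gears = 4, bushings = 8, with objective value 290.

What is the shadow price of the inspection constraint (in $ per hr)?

At the optimum: lathe time uses 64 of 64 (binding); coolant uses 12 of 18 (slack = 6); mill time uses 32 of 35 (slack = 3); inspection uses 28 of 28 (binding).
By complementary slackness, y = 0 for the non-binding constraints.
From A_Bᵀ y = c: 4·y_lathe time + 5·y_inspection = 29.5; 6·y_lathe time + 1·y_inspection = 21.5.
→ y_lathe time = 3 and y_inspection = 3.5.
Shadow price of inspection = 3.5.

3.5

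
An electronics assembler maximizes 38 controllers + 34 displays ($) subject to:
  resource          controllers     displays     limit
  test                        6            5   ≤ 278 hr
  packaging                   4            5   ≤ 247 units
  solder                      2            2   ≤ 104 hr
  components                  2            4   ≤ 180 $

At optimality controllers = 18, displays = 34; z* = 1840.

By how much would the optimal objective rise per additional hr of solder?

Check each constraint at x*: test 278/278 (tight); packaging 242/247 (slack 5); solder 104/104 (tight); components 172/180 (slack 8).
Since packaging, components are not tight, their duals are 0.
The binding rows give the dual system: 6·y_test + 2·y_solder = 38 and 5·y_test + 2·y_solder = 34.
This yields shadow prices y_test = 4, y_solder = 7.
Shadow price of solder = 7.

7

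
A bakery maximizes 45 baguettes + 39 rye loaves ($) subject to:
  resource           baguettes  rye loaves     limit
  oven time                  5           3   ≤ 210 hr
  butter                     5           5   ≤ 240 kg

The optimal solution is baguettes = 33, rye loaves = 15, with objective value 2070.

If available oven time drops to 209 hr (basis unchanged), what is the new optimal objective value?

Check each constraint at x*: oven time 210/210 (tight); butter 240/240 (tight).
Dual feasibility on the basic columns requires 5·y_oven time + 5·y_butter = 45, 3·y_oven time + 5·y_butter = 39.
Solving: y_oven time = 3, y_butter = 6.
Δz = y_oven time·Δb = 3 × (-1) = -3, so new z* = 2070 − 3 = 2067.

2067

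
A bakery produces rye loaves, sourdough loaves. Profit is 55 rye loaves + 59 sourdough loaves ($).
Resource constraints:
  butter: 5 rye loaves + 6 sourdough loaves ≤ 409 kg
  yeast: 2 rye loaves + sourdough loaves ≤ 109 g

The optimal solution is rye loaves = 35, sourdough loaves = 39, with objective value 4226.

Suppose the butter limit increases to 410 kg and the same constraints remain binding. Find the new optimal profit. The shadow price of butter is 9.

Δb = 1, so new z* = 4226 + (9)·(1) = 4226 + 9 = 4235.

4235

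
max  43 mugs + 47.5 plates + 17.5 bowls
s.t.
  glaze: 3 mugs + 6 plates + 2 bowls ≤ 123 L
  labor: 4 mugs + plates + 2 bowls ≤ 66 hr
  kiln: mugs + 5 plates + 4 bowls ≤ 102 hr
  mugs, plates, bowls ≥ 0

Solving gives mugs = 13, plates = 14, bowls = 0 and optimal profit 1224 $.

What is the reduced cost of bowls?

Binding: glaze and labor. Non-binding: kiln (19 unused).
Slack constraints have shadow price 0 (complementary slackness).
The binding rows give the dual system: 3·y_glaze + 4·y_labor = 43 and 6·y_glaze + 1·y_labor = 47.5.
Solving: y_glaze = 7, y_labor = 5.5.
Reduced cost of bowls: c₃ − yᵀa₃ = 17.5 − (7·2 + 5.5·2) = 17.5 − 25 = -7.5.

-7.5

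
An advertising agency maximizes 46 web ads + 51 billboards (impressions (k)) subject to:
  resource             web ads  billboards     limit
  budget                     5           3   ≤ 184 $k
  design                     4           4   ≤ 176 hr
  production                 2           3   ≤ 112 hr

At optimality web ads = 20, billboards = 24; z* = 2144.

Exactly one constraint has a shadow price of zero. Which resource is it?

budget

budget: 172/184 (slack 12)
design: 176/176 (binding)
production: 112/112 (binding)
By complementary slackness, a constraint with positive slack has shadow price 0 → budget.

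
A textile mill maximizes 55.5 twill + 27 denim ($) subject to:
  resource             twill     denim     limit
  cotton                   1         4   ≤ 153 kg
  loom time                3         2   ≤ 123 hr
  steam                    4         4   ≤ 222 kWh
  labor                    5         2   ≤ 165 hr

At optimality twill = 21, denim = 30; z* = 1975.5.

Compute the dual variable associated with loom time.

Check each constraint at x*: cotton 141/153 (slack 12); loom time 123/123 (tight); steam 204/222 (slack 18); labor 165/165 (tight).
Since cotton, steam are not tight, their duals are 0.
Dual feasibility on the basic columns requires 3·y_loom time + 5·y_labor = 55.5, 2·y_loom time + 2·y_labor = 27.
Solving: y_loom time = 6, y_labor = 7.5.
Shadow price of loom time = 6.

6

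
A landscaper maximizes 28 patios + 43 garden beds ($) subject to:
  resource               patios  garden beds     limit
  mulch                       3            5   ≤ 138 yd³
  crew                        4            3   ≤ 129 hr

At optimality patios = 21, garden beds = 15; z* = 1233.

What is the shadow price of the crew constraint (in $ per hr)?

At the optimum: mulch uses 138 of 138 (binding); crew uses 129 of 129 (binding).
Dual feasibility on the basic columns requires 3·y_mulch + 4·y_crew = 28, 5·y_mulch + 3·y_crew = 43.
This yields shadow prices y_mulch = 8, y_crew = 1.
Shadow price of crew = 1.

1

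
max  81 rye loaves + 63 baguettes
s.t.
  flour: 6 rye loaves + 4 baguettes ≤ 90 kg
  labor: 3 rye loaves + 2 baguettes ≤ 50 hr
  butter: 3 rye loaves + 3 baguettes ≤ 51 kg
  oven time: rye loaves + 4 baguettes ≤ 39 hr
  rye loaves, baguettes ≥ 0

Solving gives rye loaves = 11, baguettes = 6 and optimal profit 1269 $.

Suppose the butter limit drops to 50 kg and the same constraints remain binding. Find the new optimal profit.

1260

Check each constraint at x*: flour 90/90 (tight); labor 45/50 (slack 5); butter 51/51 (tight); oven time 35/39 (slack 4).
Slack constraints have shadow price 0 (complementary slackness).
Dual feasibility on the basic columns requires 6·y_flour + 3·y_butter = 81, 4·y_flour + 3·y_butter = 63.
→ y_flour = 9 and y_butter = 9.
Δz = y_butter·Δb = 9 × (-1) = -9, so new z* = 1269 − 9 = 1260.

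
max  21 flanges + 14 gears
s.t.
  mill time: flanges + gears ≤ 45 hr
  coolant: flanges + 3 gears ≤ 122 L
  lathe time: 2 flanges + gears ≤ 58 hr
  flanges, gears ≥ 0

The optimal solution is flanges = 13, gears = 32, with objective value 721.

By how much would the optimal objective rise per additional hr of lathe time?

7

Binding: mill time and lathe time. Non-binding: coolant (13 unused).
Slack constraints have shadow price 0 (complementary slackness).
From A_Bᵀ y = c: 1·y_mill time + 2·y_lathe time = 21; 1·y_mill time + 1·y_lathe time = 14.
→ y_mill time = 7 and y_lathe time = 7.
Shadow price of lathe time = 7.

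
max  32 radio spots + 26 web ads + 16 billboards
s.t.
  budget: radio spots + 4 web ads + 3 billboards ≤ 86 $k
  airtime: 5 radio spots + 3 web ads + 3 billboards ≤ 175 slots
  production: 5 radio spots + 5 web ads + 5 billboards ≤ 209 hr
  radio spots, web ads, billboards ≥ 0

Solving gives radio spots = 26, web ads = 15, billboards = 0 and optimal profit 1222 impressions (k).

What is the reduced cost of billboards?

-8

Binding: budget and airtime. Non-binding: production (4 unused).
Slack constraints have shadow price 0 (complementary slackness).
From A_Bᵀ y = c: 1·y_budget + 5·y_airtime = 32; 4·y_budget + 3·y_airtime = 26.
→ y_budget = 2 and y_airtime = 6.
Reduced cost of billboards: c₃ − yᵀa₃ = 16 − (2·3 + 6·3) = 16 − 24 = -8.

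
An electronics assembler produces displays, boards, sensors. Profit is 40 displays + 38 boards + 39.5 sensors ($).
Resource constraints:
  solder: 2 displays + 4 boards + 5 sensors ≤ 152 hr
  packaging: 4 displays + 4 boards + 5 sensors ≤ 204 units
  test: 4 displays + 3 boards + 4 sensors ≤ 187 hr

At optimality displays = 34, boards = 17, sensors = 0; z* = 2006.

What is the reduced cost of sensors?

-8.5

Check each constraint at x*: solder 136/152 (slack 16); packaging 204/204 (tight); test 187/187 (tight).
Slack constraints have shadow price 0 (complementary slackness).
The binding rows give the dual system: 4·y_packaging + 4·y_test = 40 and 4·y_packaging + 3·y_test = 38.
→ y_packaging = 8 and y_test = 2.
Reduced cost of sensors: c₃ − yᵀa₃ = 39.5 − (8·5 + 2·4) = 39.5 − 48 = -8.5.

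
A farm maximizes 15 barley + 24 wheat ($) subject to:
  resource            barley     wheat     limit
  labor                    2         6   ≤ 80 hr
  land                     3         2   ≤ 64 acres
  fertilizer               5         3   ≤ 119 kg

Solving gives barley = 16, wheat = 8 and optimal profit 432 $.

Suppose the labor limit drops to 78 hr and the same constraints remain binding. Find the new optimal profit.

426

At the optimum: labor uses 80 of 80 (binding); land uses 64 of 64 (binding); fertilizer uses 104 of 119 (slack = 15).
Since fertilizer is not tight, its dual is 0.
The binding rows give the dual system: 2·y_labor + 3·y_land = 15 and 6·y_labor + 2·y_land = 24.
Solving: y_labor = 3, y_land = 3.
Δz = y_labor·Δb = 3 × (-2) = -6, so new z* = 432 − 6 = 426.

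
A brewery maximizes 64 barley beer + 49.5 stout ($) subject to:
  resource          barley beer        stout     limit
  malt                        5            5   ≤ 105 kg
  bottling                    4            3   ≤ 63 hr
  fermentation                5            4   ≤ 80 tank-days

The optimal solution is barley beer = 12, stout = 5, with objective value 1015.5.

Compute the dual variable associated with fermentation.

6

Check each constraint at x*: malt 85/105 (slack 20); bottling 63/63 (tight); fermentation 80/80 (tight).
Slack constraints have shadow price 0 (complementary slackness).
The binding rows give the dual system: 4·y_bottling + 5·y_fermentation = 64 and 3·y_bottling + 4·y_fermentation = 49.5.
This yields shadow prices y_bottling = 8.5, y_fermentation = 6.
Shadow price of fermentation = 6.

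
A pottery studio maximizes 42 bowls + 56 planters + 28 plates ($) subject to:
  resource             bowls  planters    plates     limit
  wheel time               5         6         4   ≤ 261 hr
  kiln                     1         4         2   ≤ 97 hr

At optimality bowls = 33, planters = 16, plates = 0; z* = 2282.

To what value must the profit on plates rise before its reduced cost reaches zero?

36

At the optimum: wheel time uses 261 of 261 (binding); kiln uses 97 of 97 (binding).
Dual feasibility on the basic columns requires 5·y_wheel time + 1·y_kiln = 42, 6·y_wheel time + 4·y_kiln = 56.
This yields shadow prices y_wheel time = 8, y_kiln = 2.
plates enters the basis when its profit ≥ yᵀa₃ = 8·4 + 2·2 = 36.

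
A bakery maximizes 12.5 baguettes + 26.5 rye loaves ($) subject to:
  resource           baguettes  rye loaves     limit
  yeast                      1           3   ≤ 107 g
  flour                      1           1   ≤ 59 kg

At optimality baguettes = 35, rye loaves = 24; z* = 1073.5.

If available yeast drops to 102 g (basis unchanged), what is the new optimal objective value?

At the optimum: yeast uses 107 of 107 (binding); flour uses 59 of 59 (binding).
From A_Bᵀ y = c: 1·y_yeast + 1·y_flour = 12.5; 3·y_yeast + 1·y_flour = 26.5.
→ y_yeast = 7 and y_flour = 5.5.
Δz = y_yeast·Δb = 7 × (-5) = -35, so new z* = 1073.5 − 35 = 1038.5.

1038.5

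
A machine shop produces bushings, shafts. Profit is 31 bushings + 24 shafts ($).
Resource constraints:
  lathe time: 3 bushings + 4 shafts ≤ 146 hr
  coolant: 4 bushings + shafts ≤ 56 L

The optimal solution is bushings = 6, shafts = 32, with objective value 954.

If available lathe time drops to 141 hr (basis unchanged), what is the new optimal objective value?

At the optimum: lathe time uses 146 of 146 (binding); coolant uses 56 of 56 (binding).
From A_Bᵀ y = c: 3·y_lathe time + 4·y_coolant = 31; 4·y_lathe time + 1·y_coolant = 24.
Solving: y_lathe time = 5, y_coolant = 4.
Δz = y_lathe time·Δb = 5 × (-5) = -25, so new z* = 954 − 25 = 929.

929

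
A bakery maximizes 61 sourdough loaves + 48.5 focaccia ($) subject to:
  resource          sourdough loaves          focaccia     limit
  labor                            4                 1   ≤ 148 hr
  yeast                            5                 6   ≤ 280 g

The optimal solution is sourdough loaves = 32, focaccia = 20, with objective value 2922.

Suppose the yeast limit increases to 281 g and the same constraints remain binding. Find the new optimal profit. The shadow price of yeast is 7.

Δb = 1, so new z* = 2922 + (7)·(1) = 2922 + 7 = 2929.

2929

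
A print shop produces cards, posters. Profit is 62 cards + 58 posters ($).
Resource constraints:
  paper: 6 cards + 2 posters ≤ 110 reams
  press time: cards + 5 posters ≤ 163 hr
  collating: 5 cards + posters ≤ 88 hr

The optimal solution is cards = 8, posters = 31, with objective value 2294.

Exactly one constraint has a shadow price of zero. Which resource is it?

collating

paper: 110/110 (binding)
press time: 163/163 (binding)
collating: 71/88 (slack 17)
By complementary slackness, a constraint with positive slack has shadow price 0 → collating.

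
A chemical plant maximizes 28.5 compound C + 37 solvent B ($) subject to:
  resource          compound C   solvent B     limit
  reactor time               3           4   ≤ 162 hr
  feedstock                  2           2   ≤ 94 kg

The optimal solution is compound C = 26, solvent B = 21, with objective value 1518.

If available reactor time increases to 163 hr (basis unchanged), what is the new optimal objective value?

Check each constraint at x*: reactor time 162/162 (tight); feedstock 94/94 (tight).
From A_Bᵀ y = c: 3·y_reactor time + 2·y_feedstock = 28.5; 4·y_reactor time + 2·y_feedstock = 37.
This yields shadow prices y_reactor time = 8.5, y_feedstock = 1.5.
Δz = y_reactor time·Δb = 8.5 × (1) = 8.5, so new z* = 1518 + 8.5 = 1526.5.

1526.5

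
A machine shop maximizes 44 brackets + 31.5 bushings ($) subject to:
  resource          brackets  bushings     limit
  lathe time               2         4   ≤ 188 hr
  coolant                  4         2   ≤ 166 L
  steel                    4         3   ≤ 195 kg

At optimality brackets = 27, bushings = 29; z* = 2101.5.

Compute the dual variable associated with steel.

Check each constraint at x*: lathe time 170/188 (slack 18); coolant 166/166 (tight); steel 195/195 (tight).
Since lathe time is not tight, its dual is 0.
The binding rows give the dual system: 4·y_coolant + 4·y_steel = 44 and 2·y_coolant + 3·y_steel = 31.5.
→ y_coolant = 1.5 and y_steel = 9.5.
Shadow price of steel = 9.5.

9.5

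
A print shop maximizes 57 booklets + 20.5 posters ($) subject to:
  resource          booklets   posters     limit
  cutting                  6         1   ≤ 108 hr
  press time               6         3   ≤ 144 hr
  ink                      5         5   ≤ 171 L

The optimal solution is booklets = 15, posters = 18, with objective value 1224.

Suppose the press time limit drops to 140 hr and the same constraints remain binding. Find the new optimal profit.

Binding: cutting and press time. Non-binding: ink (6 unused).
Slack constraints have shadow price 0 (complementary slackness).
Dual feasibility on the basic columns requires 6·y_cutting + 6·y_press time = 57, 1·y_cutting + 3·y_press time = 20.5.
Solving: y_cutting = 4, y_press time = 5.5.
Δz = y_press time·Δb = 5.5 × (-4) = -22, so new z* = 1224 − 22 = 1202.

1202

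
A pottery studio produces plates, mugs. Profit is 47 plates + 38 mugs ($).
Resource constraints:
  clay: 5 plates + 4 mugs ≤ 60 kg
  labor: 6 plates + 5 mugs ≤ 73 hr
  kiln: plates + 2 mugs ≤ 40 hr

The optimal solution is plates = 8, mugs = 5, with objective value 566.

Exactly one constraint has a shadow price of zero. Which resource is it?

clay: 60/60 (binding)
labor: 73/73 (binding)
kiln: 18/40 (slack 22)
By complementary slackness, a constraint with positive slack has shadow price 0 → kiln.

kiln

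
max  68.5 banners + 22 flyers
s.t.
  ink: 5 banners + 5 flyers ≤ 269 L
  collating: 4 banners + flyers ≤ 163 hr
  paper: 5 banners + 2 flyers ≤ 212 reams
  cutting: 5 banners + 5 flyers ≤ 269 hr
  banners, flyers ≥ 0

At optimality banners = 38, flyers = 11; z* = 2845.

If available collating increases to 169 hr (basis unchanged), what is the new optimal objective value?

2899

Check each constraint at x*: ink 245/269 (slack 24); collating 163/163 (tight); paper 212/212 (tight); cutting 245/269 (slack 24).
Since ink, cutting are not tight, their duals are 0.
Dual feasibility on the basic columns requires 4·y_collating + 5·y_paper = 68.5, 1·y_collating + 2·y_paper = 22.
→ y_collating = 9 and y_paper = 6.5.
Δz = y_collating·Δb = 9 × (6) = 54, so new z* = 2845 + 54 = 2899.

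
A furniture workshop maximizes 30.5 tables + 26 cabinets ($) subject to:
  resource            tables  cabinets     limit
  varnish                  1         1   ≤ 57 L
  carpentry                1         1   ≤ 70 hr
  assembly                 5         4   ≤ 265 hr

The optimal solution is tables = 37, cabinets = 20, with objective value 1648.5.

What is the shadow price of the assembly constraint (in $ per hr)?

4.5

Check each constraint at x*: varnish 57/57 (tight); carpentry 57/70 (slack 13); assembly 265/265 (tight).
By complementary slackness, y = 0 for the non-binding constraint.
The binding rows give the dual system: 1·y_varnish + 5·y_assembly = 30.5 and 1·y_varnish + 4·y_assembly = 26.
→ y_varnish = 8 and y_assembly = 4.5.
Shadow price of assembly = 4.5.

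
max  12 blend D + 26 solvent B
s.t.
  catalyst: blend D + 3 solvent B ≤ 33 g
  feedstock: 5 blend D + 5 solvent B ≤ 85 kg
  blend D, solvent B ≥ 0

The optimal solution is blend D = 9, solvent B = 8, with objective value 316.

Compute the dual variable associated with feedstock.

Both catalyst and feedstock are binding at x*.
From A_Bᵀ y = c: 1·y_catalyst + 5·y_feedstock = 12; 3·y_catalyst + 5·y_feedstock = 26.
→ y_catalyst = 7 and y_feedstock = 1.
Shadow price of feedstock = 1.

1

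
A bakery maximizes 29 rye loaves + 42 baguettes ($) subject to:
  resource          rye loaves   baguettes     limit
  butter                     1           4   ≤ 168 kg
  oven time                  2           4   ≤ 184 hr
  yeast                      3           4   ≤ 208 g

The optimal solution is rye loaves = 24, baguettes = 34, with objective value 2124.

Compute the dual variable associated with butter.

0

Binding: oven time and yeast. Non-binding: butter (8 unused).
Since butter is not tight, its dual is 0.
From A_Bᵀ y = c: 2·y_oven time + 3·y_yeast = 29; 4·y_oven time + 4·y_yeast = 42.
→ y_oven time = 2.5 and y_yeast = 8.
Shadow price of butter = 0.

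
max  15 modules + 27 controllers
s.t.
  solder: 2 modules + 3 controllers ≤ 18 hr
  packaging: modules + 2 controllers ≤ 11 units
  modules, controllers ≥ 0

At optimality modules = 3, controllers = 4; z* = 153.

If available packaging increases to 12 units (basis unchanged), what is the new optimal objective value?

At the optimum: solder uses 18 of 18 (binding); packaging uses 11 of 11 (binding).
The binding rows give the dual system: 2·y_solder + 1·y_packaging = 15 and 3·y_solder + 2·y_packaging = 27.
→ y_solder = 3 and y_packaging = 9.
Δz = y_packaging·Δb = 9 × (1) = 9, so new z* = 153 + 9 = 162.

162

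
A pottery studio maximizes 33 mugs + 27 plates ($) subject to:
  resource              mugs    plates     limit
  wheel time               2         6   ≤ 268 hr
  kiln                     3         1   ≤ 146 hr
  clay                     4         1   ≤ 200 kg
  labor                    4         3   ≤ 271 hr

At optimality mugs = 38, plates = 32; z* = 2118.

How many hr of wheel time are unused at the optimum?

wheel time used = 2·38 + 6·32 = 268; slack = 268 − 268 = 0.

0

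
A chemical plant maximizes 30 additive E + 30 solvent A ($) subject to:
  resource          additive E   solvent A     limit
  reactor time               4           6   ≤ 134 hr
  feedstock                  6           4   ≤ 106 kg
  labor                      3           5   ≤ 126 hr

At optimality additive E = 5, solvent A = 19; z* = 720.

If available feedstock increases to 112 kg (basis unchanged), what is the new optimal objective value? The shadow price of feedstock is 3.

Δb = 6, so new z* = 720 + (3)·(6) = 720 + 18 = 738.

738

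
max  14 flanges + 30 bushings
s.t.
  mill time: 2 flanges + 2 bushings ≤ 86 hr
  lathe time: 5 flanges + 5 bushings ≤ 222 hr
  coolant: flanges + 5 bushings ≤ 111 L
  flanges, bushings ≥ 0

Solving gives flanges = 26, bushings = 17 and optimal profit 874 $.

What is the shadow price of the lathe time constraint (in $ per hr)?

0

Binding: mill time and coolant. Non-binding: lathe time (7 unused).
Since lathe time is not tight, its dual is 0.
The binding rows give the dual system: 2·y_mill time + 1·y_coolant = 14 and 2·y_mill time + 5·y_coolant = 30.
This yields shadow prices y_mill time = 5, y_coolant = 4.
Shadow price of lathe time = 0.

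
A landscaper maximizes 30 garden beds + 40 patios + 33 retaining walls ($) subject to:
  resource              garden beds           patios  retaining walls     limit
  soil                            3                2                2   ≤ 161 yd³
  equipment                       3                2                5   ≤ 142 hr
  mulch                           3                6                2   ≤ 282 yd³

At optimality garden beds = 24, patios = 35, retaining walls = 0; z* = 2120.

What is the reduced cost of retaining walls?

Check each constraint at x*: soil 142/161 (slack 19); equipment 142/142 (tight); mulch 282/282 (tight).
Since soil is not tight, its dual is 0.
The binding rows give the dual system: 3·y_equipment + 3·y_mulch = 30 and 2·y_equipment + 6·y_mulch = 40.
This yields shadow prices y_equipment = 5, y_mulch = 5.
Reduced cost of retaining walls: c₃ − yᵀa₃ = 33 − (5·5 + 5·2) = 33 − 35 = -2.

-2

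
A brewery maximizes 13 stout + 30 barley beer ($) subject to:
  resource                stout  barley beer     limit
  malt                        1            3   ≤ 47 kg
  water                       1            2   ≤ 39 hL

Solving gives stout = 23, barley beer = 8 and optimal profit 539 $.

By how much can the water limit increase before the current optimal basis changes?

Binding constraints: malt, water. The basis is B = [[1,3],[1,2]] with det -1.
Per unit increase in water, x* moves by d = (3, -1).
The basis stays optimal until barley beer reaches 0; allowable increase = 8 hL.

8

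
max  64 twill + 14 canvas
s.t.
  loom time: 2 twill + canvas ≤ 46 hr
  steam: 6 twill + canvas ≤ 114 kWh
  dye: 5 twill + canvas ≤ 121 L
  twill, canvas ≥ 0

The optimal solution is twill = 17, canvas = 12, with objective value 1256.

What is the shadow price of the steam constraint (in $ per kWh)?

Check each constraint at x*: loom time 46/46 (tight); steam 114/114 (tight); dye 97/121 (slack 24).
Since dye is not tight, its dual is 0.
From A_Bᵀ y = c: 2·y_loom time + 6·y_steam = 64; 1·y_loom time + 1·y_steam = 14.
Solving: y_loom time = 5, y_steam = 9.
Shadow price of steam = 9.

9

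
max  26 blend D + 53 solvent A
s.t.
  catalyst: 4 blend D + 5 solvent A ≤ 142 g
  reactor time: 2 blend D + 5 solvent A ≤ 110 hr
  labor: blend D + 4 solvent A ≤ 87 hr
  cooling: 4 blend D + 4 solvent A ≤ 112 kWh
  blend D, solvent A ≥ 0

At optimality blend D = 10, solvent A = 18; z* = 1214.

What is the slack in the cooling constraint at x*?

0

cooling used = 4·10 + 4·18 = 112; slack = 112 − 112 = 0.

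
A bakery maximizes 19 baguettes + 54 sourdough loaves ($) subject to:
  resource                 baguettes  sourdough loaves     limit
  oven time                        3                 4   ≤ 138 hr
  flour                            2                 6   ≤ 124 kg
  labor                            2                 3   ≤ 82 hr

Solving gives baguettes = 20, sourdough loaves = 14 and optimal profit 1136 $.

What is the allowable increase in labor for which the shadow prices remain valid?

Binding constraints: flour, labor. The basis is B = [[2,6],[2,3]] with det -6.
Per unit increase in labor, x* moves by d = (1, -0.3333).
The basis stays optimal until oven time becomes binding; allowable increase = 13.2 hr.

13.2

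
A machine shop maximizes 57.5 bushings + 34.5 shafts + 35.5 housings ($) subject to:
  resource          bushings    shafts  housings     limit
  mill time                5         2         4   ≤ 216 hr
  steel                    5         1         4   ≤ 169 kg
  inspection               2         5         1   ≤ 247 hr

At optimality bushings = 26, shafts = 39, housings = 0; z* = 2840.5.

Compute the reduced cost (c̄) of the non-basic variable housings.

At the optimum: mill time uses 208 of 216 (slack = 8); steel uses 169 of 169 (binding); inspection uses 247 of 247 (binding).
By complementary slackness, y = 0 for the non-binding constraint.
The binding rows give the dual system: 5·y_steel + 2·y_inspection = 57.5 and 1·y_steel + 5·y_inspection = 34.5.
This yields shadow prices y_steel = 9.5, y_inspection = 5.
Reduced cost of housings: c₃ − yᵀa₃ = 35.5 − (9.5·4 + 5·1) = 35.5 − 43 = -7.5.

-7.5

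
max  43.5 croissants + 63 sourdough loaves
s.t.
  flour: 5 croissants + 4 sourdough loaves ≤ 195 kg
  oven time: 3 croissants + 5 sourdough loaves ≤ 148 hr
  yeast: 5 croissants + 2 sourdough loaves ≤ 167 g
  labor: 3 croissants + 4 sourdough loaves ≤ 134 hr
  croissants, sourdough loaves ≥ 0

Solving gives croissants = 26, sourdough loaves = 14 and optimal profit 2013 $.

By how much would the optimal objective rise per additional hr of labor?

9.5

Binding: oven time and labor. Non-binding: flour (9 unused), yeast (9 unused).
Slack constraints have shadow price 0 (complementary slackness).
From A_Bᵀ y = c: 3·y_oven time + 3·y_labor = 43.5; 5·y_oven time + 4·y_labor = 63.
This yields shadow prices y_oven time = 5, y_labor = 9.5.
Shadow price of labor = 9.5.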